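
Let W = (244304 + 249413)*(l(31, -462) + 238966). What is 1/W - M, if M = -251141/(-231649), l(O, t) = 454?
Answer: -2698754887819281/2489294344664260 ≈ -1.0841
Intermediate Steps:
M = 22831/21059 (M = -251141*(-1/231649) = 22831/21059 ≈ 1.0841)
W = 118205724140 (W = (244304 + 249413)*(454 + 238966) = 493717*239420 = 118205724140)
1/W - M = 1/118205724140 - 1*22831/21059 = 1/118205724140 - 22831/21059 = -2698754887819281/2489294344664260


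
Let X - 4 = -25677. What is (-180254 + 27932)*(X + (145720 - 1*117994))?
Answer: -312717066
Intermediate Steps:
X = -25673 (X = 4 - 25677 = -25673)
(-180254 + 27932)*(X + (145720 - 1*117994)) = (-180254 + 27932)*(-25673 + (145720 - 1*117994)) = -152322*(-25673 + (145720 - 117994)) = -152322*(-25673 + 27726) = -152322*2053 = -312717066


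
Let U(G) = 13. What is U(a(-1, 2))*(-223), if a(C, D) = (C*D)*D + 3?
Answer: -2899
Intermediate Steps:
a(C, D) = 3 + C*D² (a(C, D) = C*D² + 3 = 3 + C*D²)
U(a(-1, 2))*(-223) = 13*(-223) = -2899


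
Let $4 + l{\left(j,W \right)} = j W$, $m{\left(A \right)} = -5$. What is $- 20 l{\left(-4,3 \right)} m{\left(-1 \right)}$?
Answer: $-1600$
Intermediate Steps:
$l{\left(j,W \right)} = -4 + W j$ ($l{\left(j,W \right)} = -4 + j W = -4 + W j$)
$- 20 l{\left(-4,3 \right)} m{\left(-1 \right)} = - 20 \left(-4 + 3 \left(-4\right)\right) \left(-5\right) = - 20 \left(-4 - 12\right) \left(-5\right) = \left(-20\right) \left(-16\right) \left(-5\right) = 320 \left(-5\right) = -1600$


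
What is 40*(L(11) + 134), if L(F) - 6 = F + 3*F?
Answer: 7360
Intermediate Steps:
L(F) = 6 + 4*F (L(F) = 6 + (F + 3*F) = 6 + 4*F)
40*(L(11) + 134) = 40*((6 + 4*11) + 134) = 40*((6 + 44) + 134) = 40*(50 + 134) = 40*184 = 7360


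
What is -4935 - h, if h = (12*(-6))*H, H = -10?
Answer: -5655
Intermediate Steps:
h = 720 (h = (12*(-6))*(-10) = -72*(-10) = 720)
-4935 - h = -4935 - 1*720 = -4935 - 720 = -5655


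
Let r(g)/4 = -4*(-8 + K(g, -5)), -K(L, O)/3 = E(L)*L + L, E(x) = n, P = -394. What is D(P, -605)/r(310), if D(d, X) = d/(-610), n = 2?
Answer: 197/13654240 ≈ 1.4428e-5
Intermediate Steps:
D(d, X) = -d/610 (D(d, X) = d*(-1/610) = -d/610)
E(x) = 2
K(L, O) = -9*L (K(L, O) = -3*(2*L + L) = -9*L)
r(g) = 128 + 144*g (r(g) = 4*(-4*(-8 - 9*g)) = 4*(32 + 36*g) = 128 + 144*g)
D(P, -605)/r(310) = (-1/610*(-394))/(128 + 144*310) = 197/(305*(128 + 44640)) = (197/305)/44768 = (197/305)*(1/44768) = 197/13654240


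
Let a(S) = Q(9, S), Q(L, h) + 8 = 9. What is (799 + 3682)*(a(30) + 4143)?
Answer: 18569264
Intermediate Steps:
Q(L, h) = 1 (Q(L, h) = -8 + 9 = 1)
a(S) = 1
(799 + 3682)*(a(30) + 4143) = (799 + 3682)*(1 + 4143) = 4481*4144 = 18569264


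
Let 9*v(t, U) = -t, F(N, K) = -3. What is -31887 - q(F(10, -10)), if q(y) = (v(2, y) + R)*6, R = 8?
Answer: -95801/3 ≈ -31934.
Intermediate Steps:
v(t, U) = -t/9 (v(t, U) = (-t)/9 = -t/9)
q(y) = 140/3 (q(y) = (-⅑*2 + 8)*6 = (-2/9 + 8)*6 = (70/9)*6 = 140/3)
-31887 - q(F(10, -10)) = -31887 - 1*140/3 = -31887 - 140/3 = -95801/3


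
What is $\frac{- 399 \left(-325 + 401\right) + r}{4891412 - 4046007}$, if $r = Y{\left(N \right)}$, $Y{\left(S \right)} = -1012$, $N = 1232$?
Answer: $- \frac{31336}{845405} \approx -0.037066$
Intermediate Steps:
$r = -1012$
$\frac{- 399 \left(-325 + 401\right) + r}{4891412 - 4046007} = \frac{- 399 \left(-325 + 401\right) - 1012}{4891412 - 4046007} = \frac{\left(-399\right) 76 - 1012}{845405} = \left(-30324 - 1012\right) \frac{1}{845405} = \left(-31336\right) \frac{1}{845405} = - \frac{31336}{845405}$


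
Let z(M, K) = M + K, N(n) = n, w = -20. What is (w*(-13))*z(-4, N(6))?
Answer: 520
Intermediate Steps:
z(M, K) = K + M
(w*(-13))*z(-4, N(6)) = (-20*(-13))*(6 - 4) = 260*2 = 520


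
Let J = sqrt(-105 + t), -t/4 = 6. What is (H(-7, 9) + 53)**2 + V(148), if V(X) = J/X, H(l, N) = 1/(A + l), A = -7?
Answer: 549081/196 + I*sqrt(129)/148 ≈ 2801.4 + 0.076742*I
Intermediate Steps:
t = -24 (t = -4*6 = -24)
H(l, N) = 1/(-7 + l)
J = I*sqrt(129) (J = sqrt(-105 - 24) = sqrt(-129) = I*sqrt(129) ≈ 11.358*I)
V(X) = I*sqrt(129)/X (V(X) = (I*sqrt(129))/X = I*sqrt(129)/X)
(H(-7, 9) + 53)**2 + V(148) = (1/(-7 - 7) + 53)**2 + I*sqrt(129)/148 = (1/(-14) + 53)**2 + I*sqrt(129)*(1/148) = (-1/14 + 53)**2 + I*sqrt(129)/148 = (741/14)**2 + I*sqrt(129)/148 = 549081/196 + I*sqrt(129)/148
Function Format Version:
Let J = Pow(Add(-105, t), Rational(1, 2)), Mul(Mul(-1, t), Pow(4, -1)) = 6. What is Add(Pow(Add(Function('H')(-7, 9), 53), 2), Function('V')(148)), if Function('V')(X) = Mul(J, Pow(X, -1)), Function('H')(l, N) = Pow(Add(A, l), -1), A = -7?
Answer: Add(Rational(549081, 196), Mul(Rational(1, 148), I, Pow(129, Rational(1, 2)))) ≈ Add(2801.4, Mul(0.076742, I))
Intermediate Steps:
t = -24 (t = Mul(-4, 6) = -24)
Function('H')(l, N) = Pow(Add(-7, l), -1)
J = Mul(I, Pow(129, Rational(1, 2))) (J = Pow(Add(-105, -24), Rational(1, 2)) = Pow(-129, Rational(1, 2)) = Mul(I, Pow(129, Rational(1, 2))) ≈ Mul(11.358, I))
Function('V')(X) = Mul(I, Pow(129, Rational(1, 2)), Pow(X, -1)) (Function('V')(X) = Mul(Mul(I, Pow(129, Rational(1, 2))), Pow(X, -1)) = Mul(I, Pow(129, Rational(1, 2)), Pow(X, -1)))
Add(Pow(Add(Function('H')(-7, 9), 53), 2), Function('V')(148)) = Add(Pow(Add(Pow(Add(-7, -7), -1), 53), 2), Mul(I, Pow(129, Rational(1, 2)), Pow(148, -1))) = Add(Pow(Add(Pow(-14, -1), 53), 2), Mul(I, Pow(129, Rational(1, 2)), Rational(1, 148))) = Add(Pow(Add(Rational(-1, 14), 53), 2), Mul(Rational(1, 148), I, Pow(129, Rational(1, 2)))) = Add(Pow(Rational(741, 14), 2), Mul(Rational(1, 148), I, Pow(129, Rational(1, 2)))) = Add(Rational(549081, 196), Mul(Rational(1, 148), I, Pow(129, Rational(1, 2))))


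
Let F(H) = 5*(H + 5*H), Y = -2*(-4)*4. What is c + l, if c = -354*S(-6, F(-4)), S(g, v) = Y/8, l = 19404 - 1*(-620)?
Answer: 18608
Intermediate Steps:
Y = 32 (Y = 8*4 = 32)
F(H) = 30*H (F(H) = 5*(6*H) = 30*H)
l = 20024 (l = 19404 + 620 = 20024)
S(g, v) = 4 (S(g, v) = 32/8 = 32*(1/8) = 4)
c = -1416 (c = -354*4 = -1416)
c + l = -1416 + 20024 = 18608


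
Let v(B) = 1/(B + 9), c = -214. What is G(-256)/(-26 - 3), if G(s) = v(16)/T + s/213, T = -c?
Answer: 1369387/33046950 ≈ 0.041438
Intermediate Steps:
v(B) = 1/(9 + B)
T = 214 (T = -1*(-214) = 214)
G(s) = 1/5350 + s/213 (G(s) = 1/((9 + 16)*214) + s/213 = (1/214)/25 + s*(1/213) = (1/25)*(1/214) + s/213 = 1/5350 + s/213)
G(-256)/(-26 - 3) = (1/5350 + (1/213)*(-256))/(-26 - 3) = (1/5350 - 256/213)/(-29) = -1/29*(-1369387/1139550) = 1369387/33046950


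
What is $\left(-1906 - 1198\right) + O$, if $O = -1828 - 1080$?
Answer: $-6012$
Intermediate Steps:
$O = -2908$ ($O = -1828 - 1080 = -2908$)
$\left(-1906 - 1198\right) + O = \left(-1906 - 1198\right) - 2908 = -3104 - 2908 = -6012$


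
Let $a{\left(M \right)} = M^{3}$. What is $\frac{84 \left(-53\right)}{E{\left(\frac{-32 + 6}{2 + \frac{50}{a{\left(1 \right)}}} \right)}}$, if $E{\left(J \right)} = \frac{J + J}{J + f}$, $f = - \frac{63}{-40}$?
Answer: $\frac{47859}{10} \approx 4785.9$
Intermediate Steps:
$f = \frac{63}{40}$ ($f = \left(-63\right) \left(- \frac{1}{40}\right) = \frac{63}{40} \approx 1.575$)
$E{\left(J \right)} = \frac{2 J}{\frac{63}{40} + J}$ ($E{\left(J \right)} = \frac{J + J}{J + \frac{63}{40}} = \frac{2 J}{\frac{63}{40} + J}$)
$\frac{84 \left(-53\right)}{E{\left(\frac{-32 + 6}{2 + \frac{50}{a{\left(1 \right)}}} \right)}} = \frac{84 \left(-53\right)}{80 \frac{-32 + 6}{2 + \frac{50}{1^{3}}} \frac{1}{63 + 40 \frac{-32 + 6}{2 + \frac{50}{1^{3}}}}} = - \frac{4452}{80 \left(- \frac{26}{2 + \frac{50}{1}}\right) \frac{1}{63 + 40 \left(- \frac{26}{2 + \frac{50}{1}}\right)}} = - \frac{4452}{80 \left(- \frac{26}{2 + 50 \cdot 1}\right) \frac{1}{63 + 40 \left(- \frac{26}{2 + 50 \cdot 1}\right)}} = - \frac{4452}{80 \left(- \frac{26}{2 + 50}\right) \frac{1}{63 + 40 \left(- \frac{26}{2 + 50}\right)}} = - \frac{4452}{80 \left(- \frac{26}{52}\right) \frac{1}{63 + 40 \left(- \frac{26}{52}\right)}} = - \frac{4452}{80 \left(\left(-26\right) \frac{1}{52}\right) \frac{1}{63 + 40 \left(\left(-26\right) \frac{1}{52}\right)}} = - \frac{4452}{80 \left(- \frac{1}{2}\right) \frac{1}{63 + 40 \left(- \frac{1}{2}\right)}} = - \frac{4452}{80 \left(- \frac{1}{2}\right) \frac{1}{63 - 20}} = - \frac{4452}{80 \left(- \frac{1}{2}\right) \frac{1}{43}} = - \frac{4452}{- \frac{40}{43}} = \left(-4452\right) \left(- \frac{43}{40}\right) = \frac{47859}{10}$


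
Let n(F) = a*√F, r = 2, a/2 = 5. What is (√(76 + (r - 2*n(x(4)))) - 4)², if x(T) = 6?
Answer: (4 - √2*√(39 - 10*√6))² ≈ 1.9213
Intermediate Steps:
a = 10 (a = 2*5 = 10)
n(F) = 10*√F
(√(76 + (r - 2*n(x(4)))) - 4)² = (√(76 + (2 - 20*√6)) - 4)² = (√(78 - 20*√6) - 4)² = (-4 + √(78 - 20*√6))²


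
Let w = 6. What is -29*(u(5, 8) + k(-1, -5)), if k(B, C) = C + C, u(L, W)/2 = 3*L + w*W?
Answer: -3364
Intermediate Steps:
u(L, W) = 6*L + 12*W (u(L, W) = 2*(3*L + 6*W) = 6*L + 12*W)
k(B, C) = 2*C
-29*(u(5, 8) + k(-1, -5)) = -29*((6*5 + 12*8) + 2*(-5)) = -29*((30 + 96) - 10) = -29*(126 - 10) = -29*116 = -3364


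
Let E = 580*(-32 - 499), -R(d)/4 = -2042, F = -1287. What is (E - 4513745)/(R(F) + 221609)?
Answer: -4821725/229777 ≈ -20.984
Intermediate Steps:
R(d) = 8168 (R(d) = -4*(-2042) = 8168)
E = -307980 (E = 580*(-531) = -307980)
(E - 4513745)/(R(F) + 221609) = (-307980 - 4513745)/(8168 + 221609) = -4821725/229777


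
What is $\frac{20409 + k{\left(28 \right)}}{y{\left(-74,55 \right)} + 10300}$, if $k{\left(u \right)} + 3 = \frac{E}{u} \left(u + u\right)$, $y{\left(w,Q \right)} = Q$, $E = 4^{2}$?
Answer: $\frac{20438}{10355} \approx 1.9737$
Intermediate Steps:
$E = 16$
$k{\left(u \right)} = 29$ ($k{\left(u \right)} = -3 + \frac{16}{u} \left(u + u\right) = -3 + \frac{16}{u} 2 u = -3 + 32 = 29$)
$\frac{20409 + k{\left(28 \right)}}{y{\left(-74,55 \right)} + 10300} = \frac{20409 + 29}{55 + 10300} = \frac{20438}{10355}$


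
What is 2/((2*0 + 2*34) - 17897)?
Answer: -2/17829 ≈ -0.00011218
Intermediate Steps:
2/((2*0 + 2*34) - 17897) = 2/((0 + 68) - 17897) = 2/(68 - 17897) = 2/(-17829) = 2*(-1/17829) = -2/17829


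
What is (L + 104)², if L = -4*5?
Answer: 7056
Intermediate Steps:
L = -20
(L + 104)² = (-20 + 104)² = 84² = 7056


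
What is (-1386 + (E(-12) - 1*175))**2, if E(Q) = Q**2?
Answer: 2007889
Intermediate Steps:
(-1386 + (E(-12) - 1*175))**2 = (-1386 + ((-12)**2 - 1*175))**2 = (-1386 + (144 - 175))**2 = (-1386 - 31)**2 = (-1417)**2 = 2007889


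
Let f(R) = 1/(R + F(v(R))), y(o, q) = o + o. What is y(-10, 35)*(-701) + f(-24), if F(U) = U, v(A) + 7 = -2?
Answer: 462659/33 ≈ 14020.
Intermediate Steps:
y(o, q) = 2*o
v(A) = -9 (v(A) = -7 - 2 = -9)
f(R) = 1/(-9 + R) (f(R) = 1/(R - 9) = 1/(-9 + R))
y(-10, 35)*(-701) + f(-24) = (2*(-10))*(-701) + 1/(-9 - 24) = -20*(-701) + 1/(-33) = 14020 - 1/33 = 462659/33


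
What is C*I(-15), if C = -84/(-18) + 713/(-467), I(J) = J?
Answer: -21995/467 ≈ -47.099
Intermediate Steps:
C = 4399/1401 (C = -84*(-1/18) + 713*(-1/467) = 14/3 - 713/467 = 4399/1401 ≈ 3.1399)
C*I(-15) = (4399/1401)*(-15) = -21995/467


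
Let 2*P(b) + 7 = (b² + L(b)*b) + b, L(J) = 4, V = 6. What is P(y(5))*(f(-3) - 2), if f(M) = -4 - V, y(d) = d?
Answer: -258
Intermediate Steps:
f(M) = -10 (f(M) = -4 - 1*6 = -4 - 6 = -10)
P(b) = -7/2 + b²/2 + 5*b/2 (P(b) = -7/2 + ((b² + 4*b) + b)/2 = -7/2 + (b² + 5*b)/2 = -7/2 + (b²/2 + 5*b/2) = -7/2 + b²/2 + 5*b/2)
P(y(5))*(f(-3) - 2) = (-7/2 + (½)*5² + (5/2)*5)*(-10 - 2) = (-7/2 + (½)*25 + 25/2)*(-12) = (-7/2 + 25/2 + 25/2)*(-12) = (43/2)*(-12) = -258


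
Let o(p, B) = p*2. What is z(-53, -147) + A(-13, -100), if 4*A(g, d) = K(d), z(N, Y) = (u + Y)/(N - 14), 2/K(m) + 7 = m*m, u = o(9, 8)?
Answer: 2578261/1339062 ≈ 1.9254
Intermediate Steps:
o(p, B) = 2*p
u = 18 (u = 2*9 = 18)
K(m) = 2/(-7 + m²) (K(m) = 2/(-7 + m*m) = 2/(-7 + m²))
z(N, Y) = (18 + Y)/(-14 + N) (z(N, Y) = (18 + Y)/(N - 14) = (18 + Y)/(-14 + N))
A(g, d) = 1/(2*(-7 + d²)) (A(g, d) = (2/(-7 + d²))/4 = 1/(2*(-7 + d²)))
z(-53, -147) + A(-13, -100) = (18 - 147)/(-14 - 53) + 1/(2*(-7 + (-100)²)) = -129/(-67) + 1/(2*(-7 + 10000)) = -1/67*(-129) + (½)/9993 = 129/67 + (½)*(1/9993) = 129/67 + 1/19986 = 2578261/1339062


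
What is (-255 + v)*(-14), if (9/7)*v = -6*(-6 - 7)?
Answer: 8162/3 ≈ 2720.7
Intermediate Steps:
v = 182/3 (v = 7*(-6*(-6 - 7))/9 = 7*(-6*(-13))/9 = (7/9)*78 = 182/3 ≈ 60.667)
(-255 + v)*(-14) = (-255 + 182/3)*(-14) = -583/3*(-14) = 8162/3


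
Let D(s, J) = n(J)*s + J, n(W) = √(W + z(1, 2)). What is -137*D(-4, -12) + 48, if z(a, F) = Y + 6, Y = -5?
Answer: 1692 + 548*I*√11 ≈ 1692.0 + 1817.5*I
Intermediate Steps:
z(a, F) = 1 (z(a, F) = -5 + 6 = 1)
n(W) = √(1 + W) (n(W) = √(W + 1) = √(1 + W))
D(s, J) = J + s*√(1 + J) (D(s, J) = √(1 + J)*s + J = s*√(1 + J) + J = J + s*√(1 + J))
-137*D(-4, -12) + 48 = -137*(-12 - 4*√(1 - 12)) + 48 = -137*(-12 - 4*I*√11) + 48 = (1644 + 548*I*√11) + 48 = 1692 + 548*I*√11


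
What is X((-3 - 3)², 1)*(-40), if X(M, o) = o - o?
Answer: 0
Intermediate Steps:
X(M, o) = 0
X((-3 - 3)², 1)*(-40) = 0*(-40) = 0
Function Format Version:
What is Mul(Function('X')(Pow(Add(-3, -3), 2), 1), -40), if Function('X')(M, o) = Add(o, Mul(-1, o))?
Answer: 0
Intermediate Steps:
Function('X')(M, o) = 0
Mul(Function('X')(Pow(Add(-3, -3), 2), 1), -40) = Mul(0, -40) = 0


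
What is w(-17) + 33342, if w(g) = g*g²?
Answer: 28429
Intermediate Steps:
w(g) = g³
w(-17) + 33342 = (-17)³ + 33342 = -4913 + 33342 = 28429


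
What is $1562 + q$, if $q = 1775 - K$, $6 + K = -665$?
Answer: $4008$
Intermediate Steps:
$K = -671$ ($K = -6 - 665 = -671$)
$q = 2446$ ($q = 1775 - -671 = 1775 + 671 = 2446$)
$1562 + q = 1562 + 2446 = 4008$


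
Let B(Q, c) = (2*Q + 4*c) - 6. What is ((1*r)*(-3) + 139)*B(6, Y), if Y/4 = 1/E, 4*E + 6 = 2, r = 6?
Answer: -1210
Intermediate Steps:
E = -1 (E = -3/2 + (1/4)*2 = -3/2 + 1/2 = -1)
Y = -4 (Y = 4/(-1) = 4*(-1) = -4)
B(Q, c) = -6 + 2*Q + 4*c
((1*r)*(-3) + 139)*B(6, Y) = ((1*6)*(-3) + 139)*(-6 + 2*6 + 4*(-4)) = (6*(-3) + 139)*(-6 + 12 - 16) = (-18 + 139)*(-10) = 121*(-10) = -1210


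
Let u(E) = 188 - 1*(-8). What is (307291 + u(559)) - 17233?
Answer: 290254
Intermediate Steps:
u(E) = 196 (u(E) = 188 + 8 = 196)
(307291 + u(559)) - 17233 = (307291 + 196) - 17233 = 307487 - 17233 = 290254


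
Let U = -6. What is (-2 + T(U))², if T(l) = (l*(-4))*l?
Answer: 21316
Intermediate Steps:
T(l) = -4*l² (T(l) = (-4*l)*l = -4*l²)
(-2 + T(U))² = (-2 - 4*(-6)²)² = (-2 - 4*36)² = (-2 - 144)² = (-146)² = 21316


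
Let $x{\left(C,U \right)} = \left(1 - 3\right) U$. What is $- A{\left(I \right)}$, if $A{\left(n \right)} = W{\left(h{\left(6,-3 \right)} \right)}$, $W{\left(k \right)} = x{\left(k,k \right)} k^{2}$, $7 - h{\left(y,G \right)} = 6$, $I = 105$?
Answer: $2$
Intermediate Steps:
$h{\left(y,G \right)} = 1$ ($h{\left(y,G \right)} = 7 - 6 = 1$)
$x{\left(C,U \right)} = - 2 U$
$W{\left(k \right)} = - 2 k^{3}$ ($W{\left(k \right)} = - 2 k k^{2} = - 2 k^{3}$)
$A{\left(n \right)} = -2$ ($A{\left(n \right)} = - 2 \cdot 1^{3} = \left(-2\right) 1 = -2$)
$- A{\left(I \right)} = \left(-1\right) \left(-2\right) = 2$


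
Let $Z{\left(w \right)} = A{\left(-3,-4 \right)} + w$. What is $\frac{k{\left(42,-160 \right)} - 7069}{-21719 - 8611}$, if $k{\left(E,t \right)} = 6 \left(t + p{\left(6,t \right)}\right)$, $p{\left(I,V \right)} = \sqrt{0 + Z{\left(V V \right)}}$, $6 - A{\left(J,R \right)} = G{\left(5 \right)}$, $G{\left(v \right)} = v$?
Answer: $\frac{8029}{30330} - \frac{\sqrt{25601}}{5055} \approx 0.23307$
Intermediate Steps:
$A{\left(J,R \right)} = 1$ ($A{\left(J,R \right)} = 6 - 5 = 1$)
$Z{\left(w \right)} = 1 + w$
$p{\left(I,V \right)} = \sqrt{1 + V^{2}}$ ($p{\left(I,V \right)} = \sqrt{0 + \left(1 + V V\right)} = \sqrt{0 + \left(1 + V^{2}\right)} = \sqrt{1 + V^{2}}$)
$k{\left(E,t \right)} = 6 t + 6 \sqrt{1 + t^{2}}$ ($k{\left(E,t \right)} = 6 \left(t + \sqrt{1 + t^{2}}\right) = 6 t + 6 \sqrt{1 + t^{2}}$)
$\frac{k{\left(42,-160 \right)} - 7069}{-21719 - 8611} = \frac{\left(6 \left(-160\right) + 6 \sqrt{1 + \left(-160\right)^{2}}\right) - 7069}{-21719 - 8611} = \frac{\left(-960 + 6 \sqrt{1 + 25600}\right) - 7069}{-30330} = \left(\left(-960 + 6 \sqrt{25601}\right) - 7069\right) \left(- \frac{1}{30330}\right) = \left(-8029 + 6 \sqrt{25601}\right) \left(- \frac{1}{30330}\right) = \frac{8029}{30330} - \frac{\sqrt{25601}}{5055}$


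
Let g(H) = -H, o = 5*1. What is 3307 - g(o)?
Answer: 3312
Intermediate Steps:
o = 5
3307 - g(o) = 3307 - (-1)*5 = 3307 - 1*(-5) = 3307 + 5 = 3312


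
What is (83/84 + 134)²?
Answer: 128572921/7056 ≈ 18222.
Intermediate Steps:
(83/84 + 134)² = (11339/84)² = 128572921/7056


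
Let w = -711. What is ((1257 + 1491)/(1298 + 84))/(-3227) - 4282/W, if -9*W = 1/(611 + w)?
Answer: -8593422907974/2229857 ≈ -3.8538e+6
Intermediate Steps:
W = 1/900 (W = -1/(9*(611 - 711)) = -⅑/(-100) = -⅑*(-1/100) = 1/900 ≈ 0.0011111)
((1257 + 1491)/(1298 + 84))/(-3227) - 4282/W = ((1257 + 1491)/(1298 + 84))/(-3227) - 4282/1/900 = (2748/1382)*(-1/3227) - 4282*900 = (2748*(1/1382))*(-1/3227) - 3853800 = (1374/691)*(-1/3227) - 3853800 = -1374/2229857 - 3853800 = -8593422907974/2229857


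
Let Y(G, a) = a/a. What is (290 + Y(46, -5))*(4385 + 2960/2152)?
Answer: 343361085/269 ≈ 1.2764e+6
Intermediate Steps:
Y(G, a) = 1
(290 + Y(46, -5))*(4385 + 2960/2152) = (290 + 1)*(4385 + 2960/2152) = 291*(4385 + 2960*(1/2152)) = 291*(4385 + 370/269) = 291*(1179935/269) = 343361085/269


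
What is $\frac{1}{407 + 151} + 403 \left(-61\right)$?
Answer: $- \frac{13717313}{558} \approx -24583.0$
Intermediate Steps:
$\frac{1}{407 + 151} + 403 \left(-61\right) = \frac{1}{558} - 24583 = - \frac{13717313}{558}$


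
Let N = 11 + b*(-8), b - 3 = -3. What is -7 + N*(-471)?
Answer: -5188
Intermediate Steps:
b = 0 (b = 3 - 3 = 0)
N = 11 (N = 11 + 0*(-8) = 11 + 0 = 11)
-7 + N*(-471) = -7 + 11*(-471) = -7 - 5181 = -5188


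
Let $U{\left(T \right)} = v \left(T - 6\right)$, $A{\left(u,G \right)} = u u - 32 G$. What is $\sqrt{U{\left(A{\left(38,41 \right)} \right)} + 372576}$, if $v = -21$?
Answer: $\sqrt{369930} \approx 608.22$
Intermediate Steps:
$A{\left(u,G \right)} = u^{2} - 32 G$
$U{\left(T \right)} = 126 - 21 T$ ($U{\left(T \right)} = - 21 \left(T - 6\right) = - 21 \left(-6 + T\right) = 126 - 21 T$)
$\sqrt{U{\left(A{\left(38,41 \right)} \right)} + 372576} = \sqrt{\left(126 - 21 \left(38^{2} - 1312\right)\right) + 372576} = \sqrt{\left(126 - 21 \left(1444 - 1312\right)\right) + 372576} = \sqrt{\left(126 - 2772\right) + 372576} = \sqrt{-2646 + 372576} = \sqrt{369930}$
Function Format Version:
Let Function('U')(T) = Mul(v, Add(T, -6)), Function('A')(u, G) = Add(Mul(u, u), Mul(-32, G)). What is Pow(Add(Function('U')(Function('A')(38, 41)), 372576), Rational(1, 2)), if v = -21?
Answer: Pow(369930, Rational(1, 2)) ≈ 608.22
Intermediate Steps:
Function('A')(u, G) = Add(Pow(u, 2), Mul(-32, G))
Function('U')(T) = Add(126, Mul(-21, T)) (Function('U')(T) = Mul(-21, Add(T, -6)) = Mul(-21, Add(-6, T)) = Add(126, Mul(-21, T)))
Pow(Add(Function('U')(Function('A')(38, 41)), 372576), Rational(1, 2)) = Pow(Add(Add(126, Mul(-21, Add(Pow(38, 2), Mul(-32, 41)))), 372576), Rational(1, 2)) = Pow(Add(Add(126, Mul(-21, Add(1444, -1312))), 372576), Rational(1, 2)) = Pow(Add(Add(126, Mul(-21, 132)), 372576), Rational(1, 2)) = Pow(Add(Add(126, -2772), 372576), Rational(1, 2)) = Pow(Add(-2646, 372576), Rational(1, 2)) = Pow(369930, Rational(1, 2))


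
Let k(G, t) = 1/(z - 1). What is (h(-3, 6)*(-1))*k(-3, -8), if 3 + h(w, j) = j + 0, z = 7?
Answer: -1/2 ≈ -0.50000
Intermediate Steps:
h(w, j) = -3 + j (h(w, j) = -3 + (j + 0) = -3 + j)
k(G, t) = 1/6 (k(G, t) = 1/(7 - 1) = 1/6)
(h(-3, 6)*(-1))*k(-3, -8) = ((-3 + 6)*(-1))*(1/6) = (3*(-1))*(1/6) = -3*1/6 = -1/2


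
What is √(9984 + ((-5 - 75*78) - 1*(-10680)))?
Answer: √14809 ≈ 121.69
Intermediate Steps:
√(9984 + ((-5 - 75*78) - 1*(-10680))) = √(9984 + ((-5 - 5850) + 10680)) = √(9984 + (-5855 + 10680)) = √(9984 + 4825) = √14809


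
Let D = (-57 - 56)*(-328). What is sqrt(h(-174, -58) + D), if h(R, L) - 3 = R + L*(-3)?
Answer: sqrt(37067) ≈ 192.53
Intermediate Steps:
h(R, L) = 3 + R - 3*L (h(R, L) = 3 + (R + L*(-3)) = 3 + (R - 3*L) = 3 + R - 3*L)
D = 37064 (D = -113*(-328) = 37064)
sqrt(h(-174, -58) + D) = sqrt((3 - 174 - 3*(-58)) + 37064) = sqrt((3 - 174 + 174) + 37064) = sqrt(3 + 37064) = sqrt(37067)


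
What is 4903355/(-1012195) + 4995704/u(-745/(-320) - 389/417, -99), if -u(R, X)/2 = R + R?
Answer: -6747599066003659/7538221043 ≈ -8.9512e+5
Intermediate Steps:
u(R, X) = -4*R (u(R, X) = -2*(R + R) = -4*R)
4903355/(-1012195) + 4995704/u(-745/(-320) - 389/417, -99) = 4903355/(-1012195) + 4995704/((-4*(-745/(-320) - 389/417))) = 4903355*(-1/1012195) + 4995704/((-4*(-745*(-1/320) - 389*1/417))) = -980671/202439 + 4995704/((-4*(149/64 - 389/417))) = -980671/202439 + 4995704/((-4*37237/26688)) = -980671/202439 + 4995704/(-37237/6672) = -980671/202439 + 4995704*(-6672/37237) = -980671/202439 - 33331337088/37237 = -6747599066003659/7538221043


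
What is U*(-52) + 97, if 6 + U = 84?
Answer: -3959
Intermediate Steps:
U = 78 (U = -6 + 84 = 78)
U*(-52) + 97 = 78*(-52) + 97 = -4056 + 97 = -3959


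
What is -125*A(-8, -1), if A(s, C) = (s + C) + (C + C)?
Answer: 1375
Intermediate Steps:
A(s, C) = s + 3*C (A(s, C) = (C + s) + 2*C = s + 3*C)
-125*A(-8, -1) = -125*(-8 + 3*(-1)) = -125*(-8 - 3) = -125*(-11) = 1375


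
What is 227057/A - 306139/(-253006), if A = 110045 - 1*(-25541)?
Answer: 24738736449/8576017879 ≈ 2.8846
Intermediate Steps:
A = 135586 (A = 110045 + 25541 = 135586)
227057/A - 306139/(-253006) = 227057/135586 - 306139/(-253006) = 227057*(1/135586) - 306139*(-1/253006) = 227057/135586 + 306139/253006 = 24738736449/8576017879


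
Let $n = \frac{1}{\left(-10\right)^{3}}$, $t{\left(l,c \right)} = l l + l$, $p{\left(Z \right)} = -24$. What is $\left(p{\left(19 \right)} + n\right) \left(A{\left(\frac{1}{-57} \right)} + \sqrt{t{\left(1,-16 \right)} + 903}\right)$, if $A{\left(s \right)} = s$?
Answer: $\frac{24001}{57000} - \frac{24001 \sqrt{905}}{1000} \approx -721.61$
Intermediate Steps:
$t{\left(l,c \right)} = l + l^{2}$ ($t{\left(l,c \right)} = l^{2} + l = l + l^{2}$)
$n = - \frac{1}{1000}$ ($n = \frac{1}{-1000} = - \frac{1}{1000} \approx -0.001$)
$\left(p{\left(19 \right)} + n\right) \left(A{\left(\frac{1}{-57} \right)} + \sqrt{t{\left(1,-16 \right)} + 903}\right) = \left(-24 - \frac{1}{1000}\right) \left(\frac{1}{-57} + \sqrt{1 \left(1 + 1\right) + 903}\right) = - \frac{24001 \left(- \frac{1}{57} + \sqrt{1 \cdot 2 + 903}\right)}{1000} = - \frac{24001 \left(- \frac{1}{57} + \sqrt{2 + 903}\right)}{1000} = - \frac{24001 \left(- \frac{1}{57} + \sqrt{905}\right)}{1000} = \frac{24001}{57000} - \frac{24001 \sqrt{905}}{1000}$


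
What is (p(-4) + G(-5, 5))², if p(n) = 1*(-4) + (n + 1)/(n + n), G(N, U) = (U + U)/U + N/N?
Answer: 25/64 ≈ 0.39063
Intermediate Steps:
G(N, U) = 3 (G(N, U) = (2*U)/U + 1 = 2 + 1 = 3)
p(n) = -4 + (1 + n)/(2*n) (p(n) = -4 + (1 + n)/((2*n)) = -4 + (1 + n)*(1/(2*n)) = -4 + (1 + n)/(2*n))
(p(-4) + G(-5, 5))² = ((½)*(1 - 7*(-4))/(-4) + 3)² = ((½)*(-¼)*(1 + 28) + 3)² = ((½)*(-¼)*29 + 3)² = (-29/8 + 3)² = (-5/8)² = 25/64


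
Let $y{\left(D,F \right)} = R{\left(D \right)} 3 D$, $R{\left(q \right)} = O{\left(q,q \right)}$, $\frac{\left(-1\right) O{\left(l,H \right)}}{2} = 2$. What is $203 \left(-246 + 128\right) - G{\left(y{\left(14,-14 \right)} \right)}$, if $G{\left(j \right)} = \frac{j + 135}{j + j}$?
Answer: $- \frac{2682859}{112} \approx -23954.0$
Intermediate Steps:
$O{\left(l,H \right)} = -4$ ($O{\left(l,H \right)} = \left(-2\right) 2 = -4$)
$R{\left(q \right)} = -4$
$y{\left(D,F \right)} = - 12 D$ ($y{\left(D,F \right)} = \left(-4\right) 3 D = - 12 D$)
$G{\left(j \right)} = \frac{135 + j}{2 j}$
$203 \left(-246 + 128\right) - G{\left(y{\left(14,-14 \right)} \right)} = 203 \left(-246 + 128\right) - \frac{135 - 168}{2 \left(\left(-12\right) 14\right)} = 203 \left(-118\right) - \frac{135 - 168}{2 \left(-168\right)} = -23954 - \frac{1}{2} \left(- \frac{1}{168}\right) \left(-33\right) = -23954 - \frac{11}{112} = - \frac{2682859}{112}$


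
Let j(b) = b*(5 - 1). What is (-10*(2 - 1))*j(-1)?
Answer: 40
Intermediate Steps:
j(b) = 4*b (j(b) = b*4 = 4*b)
(-10*(2 - 1))*j(-1) = (-10*(2 - 1))*(4*(-1)) = -10*1*(-4) = -10*(-4) = 40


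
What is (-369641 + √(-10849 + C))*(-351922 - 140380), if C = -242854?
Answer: 181975003582 - 492302*I*√253703 ≈ 1.8198e+11 - 2.4797e+8*I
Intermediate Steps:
(-369641 + √(-10849 + C))*(-351922 - 140380) = (-369641 + √(-10849 - 242854))*(-351922 - 140380) = (-369641 + √(-253703))*(-492302) = (-369641 + I*√253703)*(-492302) = 181975003582 - 492302*I*√253703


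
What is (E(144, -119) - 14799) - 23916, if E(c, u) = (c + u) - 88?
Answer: -38778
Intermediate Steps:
E(c, u) = -88 + c + u
(E(144, -119) - 14799) - 23916 = ((-88 + 144 - 119) - 14799) - 23916 = (-63 - 14799) - 23916 = -14862 - 23916 = -38778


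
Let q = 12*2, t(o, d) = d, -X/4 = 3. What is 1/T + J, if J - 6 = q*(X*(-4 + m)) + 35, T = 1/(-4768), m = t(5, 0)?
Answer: -3575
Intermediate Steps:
X = -12 (X = -4*3 = -12)
m = 0
q = 24
T = -1/4768 ≈ -0.00020973
J = 1193 (J = 6 + (24*(-12*(-4 + 0)) + 35) = 6 + (24*(-12*(-4)) + 35) = 6 + (24*48 + 35) = 6 + (1152 + 35) = 6 + 1187 = 1193)
1/T + J = 1/(-1/4768) + 1193 = -4768 + 1193 = -3575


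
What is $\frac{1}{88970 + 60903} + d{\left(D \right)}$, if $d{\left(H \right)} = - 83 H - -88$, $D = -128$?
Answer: $\frac{1605439577}{149873} \approx 10712.0$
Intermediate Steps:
$d{\left(H \right)} = 88 - 83 H$ ($d{\left(H \right)} = - 83 H + 88 = 88 - 83 H$)
$\frac{1}{88970 + 60903} + d{\left(D \right)} = \frac{1}{88970 + 60903} + \left(88 - -10624\right) = \frac{1}{149873} + \left(88 + 10624\right) = \frac{1}{149873} + 10712 = \frac{1605439577}{149873}$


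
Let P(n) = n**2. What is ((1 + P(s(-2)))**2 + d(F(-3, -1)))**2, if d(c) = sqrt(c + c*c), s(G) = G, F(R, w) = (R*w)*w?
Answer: (25 + sqrt(6))**2 ≈ 753.47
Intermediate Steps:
F(R, w) = R*w**2
d(c) = sqrt(c + c**2)
((1 + P(s(-2)))**2 + d(F(-3, -1)))**2 = ((1 + (-2)**2)**2 + sqrt((-3*(-1)**2)*(1 - 3*(-1)**2)))**2 = ((1 + 4)**2 + sqrt((-3*1)*(1 - 3*1)))**2 = (5**2 + sqrt(-3*(1 - 3)))**2 = (25 + sqrt(-3*(-2)))**2 = (25 + sqrt(6))**2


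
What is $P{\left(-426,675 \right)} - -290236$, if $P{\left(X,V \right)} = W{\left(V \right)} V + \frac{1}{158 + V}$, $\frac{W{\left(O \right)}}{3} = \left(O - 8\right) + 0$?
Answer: $\frac{1366878864}{833} \approx 1.6409 \cdot 10^{6}$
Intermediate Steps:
$W{\left(O \right)} = -24 + 3 O$ ($W{\left(O \right)} = 3 \left(\left(O - 8\right) + 0\right) = 3 \left(\left(-8 + O\right) + 0\right) = 3 \left(-8 + O\right) = -24 + 3 O$)
$P{\left(X,V \right)} = \frac{1}{158 + V} + V \left(-24 + 3 V\right)$ ($P{\left(X,V \right)} = \left(-24 + 3 V\right) V + \frac{1}{158 + V} = V \left(-24 + 3 V\right) + \frac{1}{158 + V} = \frac{1}{158 + V} + V \left(-24 + 3 V\right)$)
$P{\left(-426,675 \right)} - -290236 = \frac{1 - 2559600 + 3 \cdot 675^{3} + 450 \cdot 675^{2}}{158 + 675} - -290236 = \frac{1 - 2559600 + 3 \cdot 307546875 + 450 \cdot 455625}{833} + 290236 = \frac{1 - 2559600 + 922640625 + 205031250}{833} + 290236 = \frac{1}{833} \cdot 1125112276 + 290236 = \frac{1125112276}{833} + 290236 = \frac{1366878864}{833}$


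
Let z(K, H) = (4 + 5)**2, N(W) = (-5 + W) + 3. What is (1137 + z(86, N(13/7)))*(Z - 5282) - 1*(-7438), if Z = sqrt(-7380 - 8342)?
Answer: -6426038 + 1218*I*sqrt(15722) ≈ -6.426e+6 + 1.5272e+5*I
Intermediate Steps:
N(W) = -2 + W
z(K, H) = 81 (z(K, H) = 9**2 = 81)
Z = I*sqrt(15722) (Z = sqrt(-15722) = I*sqrt(15722) ≈ 125.39*I)
(1137 + z(86, N(13/7)))*(Z - 5282) - 1*(-7438) = (1137 + 81)*(I*sqrt(15722) - 5282) - 1*(-7438) = 1218*(-5282 + I*sqrt(15722)) + 7438 = (-6433476 + 1218*I*sqrt(15722)) + 7438 = -6426038 + 1218*I*sqrt(15722)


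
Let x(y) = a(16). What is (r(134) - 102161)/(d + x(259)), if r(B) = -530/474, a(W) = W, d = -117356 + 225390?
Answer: -12106211/12803925 ≈ -0.94551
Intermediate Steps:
d = 108034
x(y) = 16
r(B) = -265/237 (r(B) = -530*1/474 = -265/237)
(r(134) - 102161)/(d + x(259)) = (-265/237 - 102161)/(108034 + 16) = -24212422/237/108050 = -24212422/237*1/108050 = -12106211/12803925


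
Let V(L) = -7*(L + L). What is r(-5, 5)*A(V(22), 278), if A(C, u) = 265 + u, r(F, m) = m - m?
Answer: 0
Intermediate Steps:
r(F, m) = 0
V(L) = -14*L
r(-5, 5)*A(V(22), 278) = 0*(265 + 278) = 0*543 = 0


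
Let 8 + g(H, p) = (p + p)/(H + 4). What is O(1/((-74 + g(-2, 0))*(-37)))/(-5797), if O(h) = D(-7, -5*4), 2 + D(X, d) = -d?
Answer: -18/5797 ≈ -0.0031051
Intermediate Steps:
g(H, p) = -8 + 2*p/(4 + H) (g(H, p) = -8 + (p + p)/(H + 4) = -8 + (2*p)/(4 + H) = -8 + 2*p/(4 + H))
D(X, d) = -2 - d
O(h) = 18 (O(h) = -2 - (-5)*4 = -2 - 1*(-20) = -2 + 20 = 18)
O(1/((-74 + g(-2, 0))*(-37)))/(-5797) = 18/(-5797) = 18*(-1/5797) = -18/5797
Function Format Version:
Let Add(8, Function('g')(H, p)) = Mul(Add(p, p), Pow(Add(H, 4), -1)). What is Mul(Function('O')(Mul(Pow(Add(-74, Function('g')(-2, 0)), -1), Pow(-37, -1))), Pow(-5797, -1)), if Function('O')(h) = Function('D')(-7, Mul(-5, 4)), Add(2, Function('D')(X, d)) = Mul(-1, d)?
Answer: Rational(-18, 5797) ≈ -0.0031051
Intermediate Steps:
Function('g')(H, p) = Add(-8, Mul(2, p, Pow(Add(4, H), -1))) (Function('g')(H, p) = Add(-8, Mul(Add(p, p), Pow(Add(H, 4), -1))) = Add(-8, Mul(Mul(2, p), Pow(Add(4, H), -1))) = Add(-8, Mul(2, p, Pow(Add(4, H), -1))))
Function('D')(X, d) = Add(-2, Mul(-1, d))
Function('O')(h) = 18 (Function('O')(h) = Add(-2, Mul(-1, Mul(-5, 4))) = Add(-2, Mul(-1, -20)) = Add(-2, 20) = 18)
Mul(Function('O')(Mul(Pow(Add(-74, Function('g')(-2, 0)), -1), Pow(-37, -1))), Pow(-5797, -1)) = Mul(18, Pow(-5797, -1)) = Mul(18, Rational(-1, 5797)) = Rational(-18, 5797)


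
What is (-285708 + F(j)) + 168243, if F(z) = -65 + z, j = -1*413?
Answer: -117943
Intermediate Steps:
j = -413
(-285708 + F(j)) + 168243 = (-285708 + (-65 - 413)) + 168243 = (-285708 - 478) + 168243 = -286186 + 168243 = -117943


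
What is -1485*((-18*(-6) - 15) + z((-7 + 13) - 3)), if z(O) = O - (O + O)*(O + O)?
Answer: -89100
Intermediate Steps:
z(O) = O - 4*O**2 (z(O) = O - 2*O*2*O = O - 4*O**2)
-1485*((-18*(-6) - 15) + z((-7 + 13) - 3)) = -1485*((-18*(-6) - 15) + ((-7 + 13) - 3)*(1 - 4*((-7 + 13) - 3))) = -1485*((108 - 15) + (6 - 3)*(1 - 4*(6 - 3))) = -1485*(93 + 3*(1 - 4*3)) = -1485*(93 + 3*(1 - 12)) = -1485*(93 + 3*(-11)) = -1485*(93 - 33) = -1485*60 = -89100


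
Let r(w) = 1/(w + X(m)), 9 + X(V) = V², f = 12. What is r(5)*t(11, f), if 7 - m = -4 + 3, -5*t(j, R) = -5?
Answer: 1/60 ≈ 0.016667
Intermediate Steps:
t(j, R) = 1 (t(j, R) = -⅕*(-5) = 1)
m = 8 (m = 7 - (-4 + 3) = 7 - 1*(-1) = 7 + 1 = 8)
X(V) = -9 + V²
r(w) = 1/(55 + w) (r(w) = 1/(w + (-9 + 8²)) = 1/(w + (-9 + 64)) = 1/(w + 55) = 1/(55 + w))
r(5)*t(11, f) = 1/(55 + 5) = 1/60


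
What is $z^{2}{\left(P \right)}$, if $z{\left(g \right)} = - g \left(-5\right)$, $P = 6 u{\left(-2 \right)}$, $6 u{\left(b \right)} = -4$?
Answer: $400$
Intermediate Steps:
$u{\left(b \right)} = - \frac{2}{3}$ ($u{\left(b \right)} = \frac{1}{6} \left(-4\right) = - \frac{2}{3}$)
$P = -4$ ($P = 6 \left(- \frac{2}{3}\right) = -4$)
$z{\left(g \right)} = 5 g$
$z^{2}{\left(P \right)} = \left(5 \left(-4\right)\right)^{2} = \left(-20\right)^{2} = 400$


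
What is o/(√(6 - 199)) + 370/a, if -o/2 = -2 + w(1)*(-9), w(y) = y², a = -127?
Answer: -370/127 - 22*I*√193/193 ≈ -2.9134 - 1.5836*I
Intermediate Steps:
o = 22 (o = -2*(-2 + 1²*(-9)) = -2*(-2 + 1*(-9)) = -2*(-2 - 9) = -2*(-11) = 22)
o/(√(6 - 199)) + 370/a = 22/(√(6 - 199)) + 370/(-127) = 22/(√(-193)) + 370*(-1/127) = 22/((I*√193)) - 370/127 = 22*(-I*√193/193) - 370/127 = -22*I*√193/193 - 370/127 = -370/127 - 22*I*√193/193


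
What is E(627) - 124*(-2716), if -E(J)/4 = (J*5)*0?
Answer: 336784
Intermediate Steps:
E(J) = 0 (E(J) = -4*J*5*0 = -4*5*J*0 = -4*0 = 0)
E(627) - 124*(-2716) = 0 - 124*(-2716) = 0 - 1*(-336784) = 0 + 336784 = 336784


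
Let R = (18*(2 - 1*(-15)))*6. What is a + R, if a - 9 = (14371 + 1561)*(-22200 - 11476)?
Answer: -536524187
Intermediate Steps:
R = 1836 (R = (18*(2 + 15))*6 = (18*17)*6 = 306*6 = 1836)
a = -536526023 (a = 9 + (14371 + 1561)*(-22200 - 11476) = 9 + 15932*(-33676) = 9 - 536526032 = -536526023)
a + R = -536526023 + 1836 = -536524187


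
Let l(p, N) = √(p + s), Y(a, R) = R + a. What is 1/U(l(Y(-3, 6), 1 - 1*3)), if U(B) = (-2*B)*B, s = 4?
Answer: -1/14 ≈ -0.071429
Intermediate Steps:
l(p, N) = √(4 + p) (l(p, N) = √(p + 4) = √(4 + p))
U(B) = -2*B²
1/U(l(Y(-3, 6), 1 - 1*3)) = 1/(-2*(√(4 + (6 - 3)))²) = 1/(-2*(√(4 + 3))²) = 1/(-2*(√7)²) = 1/(-2*7) = 1/(-14) = -1/14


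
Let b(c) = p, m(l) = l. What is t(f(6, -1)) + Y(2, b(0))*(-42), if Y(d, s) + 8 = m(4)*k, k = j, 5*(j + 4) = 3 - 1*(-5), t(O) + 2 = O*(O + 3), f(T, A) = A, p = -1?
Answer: 3676/5 ≈ 735.20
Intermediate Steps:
t(O) = -2 + O*(3 + O) (t(O) = -2 + O*(O + 3) = -2 + O*(3 + O))
j = -12/5 (j = -4 + (3 - 1*(-5))/5 = -4 + (3 + 5)/5 = -4 + (1/5)*8 = -4 + 8/5 = -12/5 ≈ -2.4000)
k = -12/5 ≈ -2.4000
b(c) = -1
Y(d, s) = -88/5 (Y(d, s) = -8 + 4*(-12/5) = -8 - 48/5 = -88/5)
t(f(6, -1)) + Y(2, b(0))*(-42) = (-2 + (-1)**2 + 3*(-1)) - 88/5*(-42) = (-2 + 1 - 3) + 3696/5 = -4 + 3696/5 = 3676/5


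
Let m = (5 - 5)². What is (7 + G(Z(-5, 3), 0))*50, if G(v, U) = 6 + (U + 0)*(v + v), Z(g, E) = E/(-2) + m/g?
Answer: 650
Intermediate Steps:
m = 0 (m = 0² = 0)
Z(g, E) = -E/2 (Z(g, E) = E/(-2) + 0/g = E*(-½) + 0 = -E/2 + 0 = -E/2)
G(v, U) = 6 + 2*U*v (G(v, U) = 6 + U*(2*v) = 6 + 2*U*v)
(7 + G(Z(-5, 3), 0))*50 = (7 + (6 + 2*0*(-½*3)))*50 = (7 + (6 + 2*0*(-3/2)))*50 = (7 + (6 + 0))*50 = (7 + 6)*50 = 13*50 = 650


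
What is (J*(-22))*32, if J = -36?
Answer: 25344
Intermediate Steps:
(J*(-22))*32 = -36*(-22)*32 = 792*32 = 25344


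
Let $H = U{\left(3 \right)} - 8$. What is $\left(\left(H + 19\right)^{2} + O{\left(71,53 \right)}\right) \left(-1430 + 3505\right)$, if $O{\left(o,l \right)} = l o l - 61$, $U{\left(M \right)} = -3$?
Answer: $413842150$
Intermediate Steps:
$H = -11$ ($H = -3 - 8 = -11$)
$O{\left(o,l \right)} = -61 + o l^{2}$ ($O{\left(o,l \right)} = o l^{2} - 61 = -61 + o l^{2}$)
$\left(\left(H + 19\right)^{2} + O{\left(71,53 \right)}\right) \left(-1430 + 3505\right) = \left(\left(-11 + 19\right)^{2} - \left(61 - 71 \cdot 53^{2}\right)\right) \left(-1430 + 3505\right) = \left(8^{2} + \left(-61 + 71 \cdot 2809\right)\right) 2075 = \left(64 + \left(-61 + 199439\right)\right) 2075 = \left(64 + 199378\right) 2075 = 199442 \cdot 2075 = 413842150$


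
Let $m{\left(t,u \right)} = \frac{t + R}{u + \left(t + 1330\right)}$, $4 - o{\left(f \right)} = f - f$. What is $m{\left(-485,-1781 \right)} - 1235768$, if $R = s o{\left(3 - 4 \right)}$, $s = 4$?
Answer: $- \frac{1156678379}{936} \approx -1.2358 \cdot 10^{6}$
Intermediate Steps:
$o{\left(f \right)} = 4$ ($o{\left(f \right)} = 4 - \left(f - f\right) = 4 - 0 = 4 + 0 = 4$)
$R = 16$ ($R = 4 \cdot 4 = 16$)
$m{\left(t,u \right)} = \frac{16 + t}{1330 + t + u}$ ($m{\left(t,u \right)} = \frac{t + 16}{u + \left(t + 1330\right)} = \frac{16 + t}{u + \left(1330 + t\right)} = \frac{16 + t}{1330 + t + u}$)
$m{\left(-485,-1781 \right)} - 1235768 = \frac{16 - 485}{1330 - 485 - 1781} - 1235768 = \frac{1}{-936} \left(-469\right) - 1235768 = \left(- \frac{1}{936}\right) \left(-469\right) - 1235768 = \frac{469}{936} - 1235768 = - \frac{1156678379}{936}$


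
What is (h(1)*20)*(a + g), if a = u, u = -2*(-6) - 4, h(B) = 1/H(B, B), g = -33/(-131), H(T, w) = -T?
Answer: -21620/131 ≈ -165.04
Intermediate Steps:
g = 33/131 (g = -33*(-1/131) = 33/131 ≈ 0.25191)
h(B) = -1/B (h(B) = 1/(-B) = -1/B)
u = 8 (u = 12 - 4 = 8)
a = 8
(h(1)*20)*(a + g) = (-1/1*20)*(8 + 33/131) = (-1*1*20)*(1081/131) = -1*20*(1081/131) = -20*1081/131 = -21620/131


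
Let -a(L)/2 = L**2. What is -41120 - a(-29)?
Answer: -39438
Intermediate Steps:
a(L) = -2*L**2
-41120 - a(-29) = -41120 - (-2)*(-29)**2 = -41120 - (-2)*841 = -41120 - 1*(-1682) = -41120 + 1682 = -39438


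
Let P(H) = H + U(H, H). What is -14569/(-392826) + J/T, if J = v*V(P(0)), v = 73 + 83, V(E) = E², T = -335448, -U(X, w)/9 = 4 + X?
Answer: -345059479/610058778 ≈ -0.56562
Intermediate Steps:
U(X, w) = -36 - 9*X (U(X, w) = -9*(4 + X) = -36 - 9*X)
P(H) = -36 - 8*H (P(H) = H + (-36 - 9*H) = -36 - 8*H)
v = 156
J = 202176 (J = 156*(-36 - 8*0)² = 156*(-36 + 0)² = 156*(-36)² = 156*1296 = 202176)
-14569/(-392826) + J/T = -14569/(-392826) + 202176/(-335448) = -14569*(-1/392826) + 202176*(-1/335448) = 14569/392826 - 936/1553 = -345059479/610058778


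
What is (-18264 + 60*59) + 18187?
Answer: 3463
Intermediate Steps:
(-18264 + 60*59) + 18187 = (-18264 + 3540) + 18187 = -14724 + 18187 = 3463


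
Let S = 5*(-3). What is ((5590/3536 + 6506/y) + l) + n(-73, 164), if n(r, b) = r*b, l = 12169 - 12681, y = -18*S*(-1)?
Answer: -229619623/18360 ≈ -12507.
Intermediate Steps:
S = -15
y = -270 (y = -18*(-15)*(-1) = 270*(-1) = -270)
l = -512
n(r, b) = b*r
((5590/3536 + 6506/y) + l) + n(-73, 164) = ((5590/3536 + 6506/(-270)) - 512) + 164*(-73) = ((5590*(1/3536) + 6506*(-1/270)) - 512) - 11972 = ((215/136 - 3253/135) - 512) - 11972 = (-413383/18360 - 512) - 11972 = -9813703/18360 - 11972 = -229619623/18360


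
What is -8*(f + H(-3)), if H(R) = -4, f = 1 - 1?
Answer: 32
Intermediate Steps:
f = 0
-8*(f + H(-3)) = -8*(0 - 4) = -8*(-4) = 32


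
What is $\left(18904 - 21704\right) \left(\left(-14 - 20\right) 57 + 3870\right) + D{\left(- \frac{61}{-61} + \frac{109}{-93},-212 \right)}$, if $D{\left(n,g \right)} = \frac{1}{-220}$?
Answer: $- \frac{1190112001}{220} \approx -5.4096 \cdot 10^{6}$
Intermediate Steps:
$D{\left(n,g \right)} = - \frac{1}{220}$
$\left(18904 - 21704\right) \left(\left(-14 - 20\right) 57 + 3870\right) + D{\left(- \frac{61}{-61} + \frac{109}{-93},-212 \right)} = \left(18904 - 21704\right) \left(\left(-14 - 20\right) 57 + 3870\right) - \frac{1}{220} = - 2800 \left(\left(-34\right) 57 + 3870\right) - \frac{1}{220} = - 2800 \left(-1938 + 3870\right) - \frac{1}{220} = \left(-2800\right) 1932 - \frac{1}{220} = -5409600 - \frac{1}{220} = - \frac{1190112001}{220}$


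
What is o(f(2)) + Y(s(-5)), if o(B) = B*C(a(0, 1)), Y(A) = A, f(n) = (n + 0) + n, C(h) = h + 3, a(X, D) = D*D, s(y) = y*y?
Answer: 41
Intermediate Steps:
s(y) = y²
a(X, D) = D²
C(h) = 3 + h
f(n) = 2*n (f(n) = n + n = 2*n)
o(B) = 4*B (o(B) = B*(3 + 1²) = B*(3 + 1) = B*4 = 4*B)
o(f(2)) + Y(s(-5)) = 4*(2*2) + (-5)² = 4*4 + 25 = 16 + 25 = 41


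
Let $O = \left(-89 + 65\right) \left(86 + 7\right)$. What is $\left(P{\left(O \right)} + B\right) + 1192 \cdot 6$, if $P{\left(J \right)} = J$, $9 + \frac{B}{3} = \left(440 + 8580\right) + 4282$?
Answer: $44799$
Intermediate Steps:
$B = 39879$ ($B = -27 + 3 \left(\left(440 + 8580\right) + 4282\right) = -27 + 3 \left(9020 + 4282\right) = -27 + 3 \cdot 13302 = -27 + 39906 = 39879$)
$O = -2232$ ($O = \left(-24\right) 93 = -2232$)
$\left(P{\left(O \right)} + B\right) + 1192 \cdot 6 = \left(-2232 + 39879\right) + 1192 \cdot 6 = 37647 + 7152 = 44799$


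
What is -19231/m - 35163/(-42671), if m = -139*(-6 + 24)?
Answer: 908583827/106762842 ≈ 8.5103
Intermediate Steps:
m = -2502 (m = -139*18 = -2502)
-19231/m - 35163/(-42671) = -19231/(-2502) - 35163/(-42671) = -19231*(-1/2502) - 35163*(-1/42671) = 19231/2502 + 35163/42671 = 908583827/106762842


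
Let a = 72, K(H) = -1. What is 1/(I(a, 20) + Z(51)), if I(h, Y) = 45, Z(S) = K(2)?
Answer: 1/44 ≈ 0.022727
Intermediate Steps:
Z(S) = -1
1/(I(a, 20) + Z(51)) = 1/(45 - 1) = 1/44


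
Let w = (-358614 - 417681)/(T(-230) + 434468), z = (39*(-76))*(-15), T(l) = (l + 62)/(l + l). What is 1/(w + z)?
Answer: 3843374/170869540815 ≈ 2.2493e-5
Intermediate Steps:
T(l) = (62 + l)/(2*l) (T(l) = (62 + l)/((2*l)) = (62 + l)*(1/(2*l)) = (62 + l)/(2*l))
z = 44460 (z = -2964*(-15) = 44460)
w = -6867225/3843374 (w = (-358614 - 417681)/((½)*(62 - 230)/(-230) + 434468) = -776295/((½)*(-1/230)*(-168) + 434468) = -776295/(42/115 + 434468) = -776295/49963862/115 = -776295*115/49963862 = -6867225/3843374 ≈ -1.7868)
1/(w + z) = 1/(-6867225/3843374 + 44460) = 1/(170869540815/3843374) = 3843374/170869540815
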